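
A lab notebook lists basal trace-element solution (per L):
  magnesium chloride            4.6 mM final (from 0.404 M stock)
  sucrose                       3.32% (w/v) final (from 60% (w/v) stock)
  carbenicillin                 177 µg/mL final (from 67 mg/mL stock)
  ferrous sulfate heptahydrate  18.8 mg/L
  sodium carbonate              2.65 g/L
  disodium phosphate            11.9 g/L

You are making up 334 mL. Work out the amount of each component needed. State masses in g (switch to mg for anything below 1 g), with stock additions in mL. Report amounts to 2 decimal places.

magnesium chloride 3.80 mL; sucrose 18.48 mL; carbenicillin 0.88 mL; ferrous sulfate heptahydrate 6.28 mg; sodium carbonate 885.10 mg; disodium phosphate 3.97 g

Working volume: 334 mL = 0.334 L.
magnesium chloride: dilute stock: 4.6 mM × 334 mL ÷ 404 mM = 3.80 mL
sucrose: dilute stock: 3.32% ÷ 60% × 334 mL = 18.48 mL
carbenicillin: V = C2·V2/C1 = 177 µg/mL × 334 mL ÷ 67000 µg/mL = 0.88 mL
ferrous sulfate heptahydrate: 18.8 mg/L × 0.334 L = 6.28 mg
sodium carbonate: 2.65 g/L × 0.334 L = 0.8851 g = 885.10 mg
disodium phosphate: 11.9 g/L × 0.334 L = 3.97 g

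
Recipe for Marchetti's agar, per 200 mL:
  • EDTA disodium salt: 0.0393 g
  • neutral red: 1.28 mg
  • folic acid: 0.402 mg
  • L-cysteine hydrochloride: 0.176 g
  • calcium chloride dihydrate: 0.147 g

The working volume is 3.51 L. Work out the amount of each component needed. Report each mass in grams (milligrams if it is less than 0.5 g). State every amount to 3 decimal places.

Scale factor = 3510 mL / 200 mL = 17.55.
EDTA disodium salt: 0.0393 g × (3510 mL / 200 mL) = 0.690 g
neutral red: 1.28 mg × (3510 mL / 200 mL) = 22.464 mg
folic acid: 0.402 mg × (3510 mL / 200 mL) = 7.055 mg
L-cysteine hydrochloride: 0.176 g × (3510 mL / 200 mL) = 3.089 g
calcium chloride dihydrate: 0.147 g × (3510 mL / 200 mL) = 2.580 g

EDTA disodium salt 0.690 g; neutral red 22.464 mg; folic acid 7.055 mg; L-cysteine hydrochloride 3.089 g; calcium chloride dihydrate 2.580 g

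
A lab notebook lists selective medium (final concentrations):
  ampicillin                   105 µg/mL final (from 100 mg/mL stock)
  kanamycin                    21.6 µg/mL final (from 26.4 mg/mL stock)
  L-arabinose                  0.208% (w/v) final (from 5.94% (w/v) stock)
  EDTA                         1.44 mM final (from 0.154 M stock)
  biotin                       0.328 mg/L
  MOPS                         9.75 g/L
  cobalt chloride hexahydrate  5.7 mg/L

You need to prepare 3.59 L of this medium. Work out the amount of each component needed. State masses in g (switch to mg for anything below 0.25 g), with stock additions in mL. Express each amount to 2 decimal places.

Working volume: 3.59 L.
ampicillin: V = C2·V2/C1 = 105 µg/mL × 3590 mL ÷ 100000 µg/mL = 3.77 mL
kanamycin: V = C2·V2/C1 = 21.6 µg/mL × 3590 mL ÷ 26400 µg/mL = 2.94 mL
L-arabinose: C1V1 = C2V2 → 0.208% ÷ 5.94% × 3590 mL = 125.71 mL
EDTA: C1V1 = C2V2 → 1.44 mM × 3590 mL ÷ 154 mM = 33.57 mL
biotin: 0.328 mg/L × 3.59 L = 1.18 mg
MOPS: 9.75 g/L × 3.59 L = 35.00 g
cobalt chloride hexahydrate: 5.7 mg/L × 3.59 L = 20.46 mg

ampicillin 3.77 mL; kanamycin 2.94 mL; L-arabinose 125.71 mL; EDTA 33.57 mL; biotin 1.18 mg; MOPS 35.00 g; cobalt chloride hexahydrate 20.46 mg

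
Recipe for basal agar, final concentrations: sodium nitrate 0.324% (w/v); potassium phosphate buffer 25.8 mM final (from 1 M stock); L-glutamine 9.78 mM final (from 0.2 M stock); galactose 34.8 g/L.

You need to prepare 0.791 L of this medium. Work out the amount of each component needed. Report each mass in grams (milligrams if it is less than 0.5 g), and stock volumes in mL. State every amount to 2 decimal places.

sodium nitrate 2.56 g; potassium phosphate buffer 20.41 mL; L-glutamine 38.68 mL; galactose 27.53 g

Scale factor relative to 1 L: 0.791.
sodium nitrate: 0.324% w/v = 3.24 g/L → 3.24 × 0.791 L = 2.56 g
potassium phosphate buffer: V = C2·V2/C1 = 25.8 mM × 791 mL ÷ 1000 mM = 20.41 mL
L-glutamine: C1V1 = C2V2 → 9.78 mM × 791 mL ÷ 200 mM = 38.68 mL
galactose: 34.8 g/L × 0.791 L = 27.53 g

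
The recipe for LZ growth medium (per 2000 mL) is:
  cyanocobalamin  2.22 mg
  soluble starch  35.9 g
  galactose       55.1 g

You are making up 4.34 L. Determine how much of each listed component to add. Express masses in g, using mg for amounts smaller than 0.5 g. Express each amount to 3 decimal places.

cyanocobalamin 4.817 mg; soluble starch 77.903 g; galactose 119.567 g

Ratio of target to recipe volume: 4340 / 2000 = 2.17.
cyanocobalamin: 2.22 mg × (4340 mL / 2000 mL) = 4.817 mg
soluble starch: 35.9 g × (4340 mL / 2000 mL) = 77.903 g
galactose: 55.1 g × (4340 mL / 2000 mL) = 119.567 g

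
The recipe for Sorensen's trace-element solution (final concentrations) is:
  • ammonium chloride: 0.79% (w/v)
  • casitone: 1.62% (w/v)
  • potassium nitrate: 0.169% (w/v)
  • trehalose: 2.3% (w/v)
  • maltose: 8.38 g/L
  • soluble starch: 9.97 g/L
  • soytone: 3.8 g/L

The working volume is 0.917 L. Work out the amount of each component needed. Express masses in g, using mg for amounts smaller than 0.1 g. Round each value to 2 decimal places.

Working volume: 0.917 L.
ammonium chloride: 0.79% w/v = 7.9 g/L → 7.9 × 0.917 L = 7.24 g
casitone: 1.62% w/v = 16.2 g/L → 16.2 × 0.917 L = 14.86 g
potassium nitrate: 0.169% w/v = 1.69 g/L → 1.69 × 0.917 L = 1.55 g
trehalose: 2.3 g per 100 mL × 917 mL ÷ 100 = 21.09 g
maltose: 8.38 g/L × 0.917 L = 7.68 g
soluble starch: 9.97 g/L × 0.917 L = 9.14 g
soytone: 3.8 g/L × 0.917 L = 3.48 g

ammonium chloride 7.24 g; casitone 14.86 g; potassium nitrate 1.55 g; trehalose 21.09 g; maltose 7.68 g; soluble starch 9.14 g; soytone 3.48 g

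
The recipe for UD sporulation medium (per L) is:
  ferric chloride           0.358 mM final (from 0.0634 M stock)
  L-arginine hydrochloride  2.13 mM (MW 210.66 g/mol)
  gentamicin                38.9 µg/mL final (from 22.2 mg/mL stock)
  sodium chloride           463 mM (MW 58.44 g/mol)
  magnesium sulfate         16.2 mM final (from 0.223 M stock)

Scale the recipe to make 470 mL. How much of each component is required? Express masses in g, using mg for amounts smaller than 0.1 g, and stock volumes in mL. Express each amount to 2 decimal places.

ferric chloride 2.65 mL; L-arginine hydrochloride 0.21 g; gentamicin 0.82 mL; sodium chloride 12.72 g; magnesium sulfate 34.14 mL

Working volume: 470 mL = 0.47 L.
ferric chloride: C1V1 = C2V2 → 0.358 mM × 470 mL ÷ 63.4 mM = 2.65 mL
L-arginine hydrochloride: 2.13 mmol/L × 210.66 g/mol × 0.47 L ÷ 1000 = 0.21 g
gentamicin: dilute stock: 38.9 µg/mL × 470 mL ÷ 22200 µg/mL = 0.82 mL
sodium chloride: 463 mmol/L × 58.44 g/mol × 0.47 L ÷ 1000 = 12.72 g
magnesium sulfate: V = C2·V2/C1 = 16.2 mM × 470 mL ÷ 223 mM = 34.14 mL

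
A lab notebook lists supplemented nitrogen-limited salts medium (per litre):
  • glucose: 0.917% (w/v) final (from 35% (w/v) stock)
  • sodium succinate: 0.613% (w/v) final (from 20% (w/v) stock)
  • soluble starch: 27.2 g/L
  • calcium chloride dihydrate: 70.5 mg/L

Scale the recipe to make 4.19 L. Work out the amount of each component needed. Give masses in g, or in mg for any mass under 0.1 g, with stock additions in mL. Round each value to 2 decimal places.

glucose 109.78 mL; sodium succinate 128.42 mL; soluble starch 113.97 g; calcium chloride dihydrate 0.30 g

Scale factor relative to 1 L: 4.19.
glucose: dilute stock: 0.917% ÷ 35% × 4190 mL = 109.78 mL
sodium succinate: dilute stock: 0.613% ÷ 20% × 4190 mL = 128.42 mL
soluble starch: 27.2 g/L × 4.19 L = 113.97 g
calcium chloride dihydrate: 70.5 mg/L × 4.19 L = 295.395 mg = 0.30 g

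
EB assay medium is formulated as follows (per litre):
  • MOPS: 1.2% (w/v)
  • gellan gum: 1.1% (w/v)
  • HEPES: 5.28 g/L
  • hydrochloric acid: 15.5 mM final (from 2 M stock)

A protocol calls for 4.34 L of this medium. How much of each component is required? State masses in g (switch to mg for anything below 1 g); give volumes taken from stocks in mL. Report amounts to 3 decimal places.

MOPS 52.080 g; gellan gum 47.740 g; HEPES 22.915 g; hydrochloric acid 33.635 mL

Working volume: 4.34 L.
MOPS: 1.2 g per 100 mL × 4340 mL ÷ 100 = 52.080 g
gellan gum: 1.1 g per 100 mL × 4340 mL ÷ 100 = 47.740 g
HEPES: 5.28 g/L × 4.34 L = 22.915 g
hydrochloric acid: C1V1 = C2V2 → 15.5 mM × 4340 mL ÷ 2000 mM = 33.635 mL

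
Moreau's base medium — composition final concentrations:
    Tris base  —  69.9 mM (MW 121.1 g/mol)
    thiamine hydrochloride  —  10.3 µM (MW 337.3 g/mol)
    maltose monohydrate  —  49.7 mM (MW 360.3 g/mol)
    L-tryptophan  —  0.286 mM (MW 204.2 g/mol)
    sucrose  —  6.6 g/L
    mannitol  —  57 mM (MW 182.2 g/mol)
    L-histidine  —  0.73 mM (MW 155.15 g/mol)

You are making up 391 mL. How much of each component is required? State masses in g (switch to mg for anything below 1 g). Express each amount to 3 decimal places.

Tris base 3.310 g; thiamine hydrochloride 1.358 mg; maltose monohydrate 7.002 g; L-tryptophan 22.835 mg; sucrose 2.581 g; mannitol 4.061 g; L-histidine 44.284 mg

Scale factor relative to 1 L: 0.391.
Tris base: 69.9 mmol/L × 121.1 g/mol × 0.391 L ÷ 1000 = 3.310 g
thiamine hydrochloride: 10.3 µmol/L × 337.3 g/mol × 0.391 L ÷ 1000 = 1.358 mg
maltose monohydrate: 49.7 mmol/L × 360.3 g/mol × 0.391 L ÷ 1000 = 7.002 g
L-tryptophan: 0.286 mmol/L × 204.2 mg/mmol × 0.391 L = 22.835 mg
sucrose: 6.6 g/L × 0.391 L = 2.581 g
mannitol: 57 mmol/L × 182.2 g/mol × 0.391 L ÷ 1000 = 4.061 g
L-histidine: 0.73 mmol/L × 155.15 mg/mmol × 0.391 L = 44.284 mg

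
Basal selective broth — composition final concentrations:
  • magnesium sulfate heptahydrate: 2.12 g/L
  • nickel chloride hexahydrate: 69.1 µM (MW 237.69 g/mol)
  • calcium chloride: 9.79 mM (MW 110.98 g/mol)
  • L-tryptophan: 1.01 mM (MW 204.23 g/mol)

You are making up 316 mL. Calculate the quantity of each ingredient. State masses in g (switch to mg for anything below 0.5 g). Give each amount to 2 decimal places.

Target volume = 316 mL = 0.316 L.
magnesium sulfate heptahydrate: 2.12 g/L × 0.316 L = 0.67 g
nickel chloride hexahydrate: 69.1 µmol/L × 237.69 g/mol × 0.316 L ÷ 1000 = 5.19 mg
calcium chloride: 9.79 mmol/L × 110.98 mg/mmol × 0.316 L = 343.33 mg
L-tryptophan: 1.01 mmol/L × 204.23 mg/mmol × 0.316 L = 65.18 mg

magnesium sulfate heptahydrate 0.67 g; nickel chloride hexahydrate 5.19 mg; calcium chloride 343.33 mg; L-tryptophan 65.18 mg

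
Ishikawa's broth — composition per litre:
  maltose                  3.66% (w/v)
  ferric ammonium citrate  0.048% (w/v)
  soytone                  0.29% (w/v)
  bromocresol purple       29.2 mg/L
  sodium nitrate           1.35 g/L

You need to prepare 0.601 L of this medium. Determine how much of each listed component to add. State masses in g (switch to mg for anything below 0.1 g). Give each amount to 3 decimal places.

Scale factor relative to 1 L: 0.601.
maltose: 3.66 g per 100 mL × 601 mL ÷ 100 = 21.997 g
ferric ammonium citrate: 0.048 g per 100 mL × 601 mL ÷ 100 = 0.288 g
soytone: 0.29% w/v = 2.9 g/L → 2.9 × 0.601 L = 1.743 g
bromocresol purple: 29.2 mg/L × 0.601 L = 17.549 mg
sodium nitrate: 1.35 g/L × 0.601 L = 0.811 g

maltose 21.997 g; ferric ammonium citrate 0.288 g; soytone 1.743 g; bromocresol purple 17.549 mg; sodium nitrate 0.811 g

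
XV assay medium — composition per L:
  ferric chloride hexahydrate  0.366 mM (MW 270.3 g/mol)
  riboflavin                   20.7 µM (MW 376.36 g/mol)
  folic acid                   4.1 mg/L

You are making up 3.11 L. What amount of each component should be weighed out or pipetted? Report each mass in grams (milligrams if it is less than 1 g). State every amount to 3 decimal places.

ferric chloride hexahydrate 307.672 mg; riboflavin 24.229 mg; folic acid 12.751 mg

Working volume: 3.11 L.
ferric chloride hexahydrate: 0.366 mmol/L × 270.3 mg/mmol × 3.11 L = 307.672 mg
riboflavin: 20.7 µmol/L × 376.36 g/mol × 3.11 L ÷ 1000 = 24.229 mg
folic acid: 4.1 mg/L × 3.11 L = 12.751 mg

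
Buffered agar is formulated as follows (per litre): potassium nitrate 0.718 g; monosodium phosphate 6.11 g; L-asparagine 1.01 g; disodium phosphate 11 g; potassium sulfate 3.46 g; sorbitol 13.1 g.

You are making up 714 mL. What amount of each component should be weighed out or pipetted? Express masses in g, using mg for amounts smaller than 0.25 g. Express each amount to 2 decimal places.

potassium nitrate 0.51 g; monosodium phosphate 4.36 g; L-asparagine 0.72 g; disodium phosphate 7.85 g; potassium sulfate 2.47 g; sorbitol 9.35 g

Scale factor = 714 mL / 1000 mL = 0.714.
potassium nitrate: 0.718 g × (714 mL / 1000 mL) = 0.51 g
monosodium phosphate: 6.11 g × (714 mL / 1000 mL) = 4.36 g
L-asparagine: 1.01 g × (714 mL / 1000 mL) = 0.72 g
disodium phosphate: 11 g × (714 mL / 1000 mL) = 7.85 g
potassium sulfate: 3.46 g × (714 mL / 1000 mL) = 2.47 g
sorbitol: 13.1 g × (714 mL / 1000 mL) = 9.35 g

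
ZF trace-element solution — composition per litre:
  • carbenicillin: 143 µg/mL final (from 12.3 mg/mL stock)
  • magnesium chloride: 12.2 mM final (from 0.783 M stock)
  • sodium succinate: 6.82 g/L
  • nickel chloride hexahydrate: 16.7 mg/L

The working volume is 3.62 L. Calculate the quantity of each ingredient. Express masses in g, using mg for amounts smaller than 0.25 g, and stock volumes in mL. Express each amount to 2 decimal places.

Scale factor relative to 1 L: 3.62.
carbenicillin: C1V1 = C2V2 → 143 µg/mL × 3620 mL ÷ 12300 µg/mL = 42.09 mL
magnesium chloride: dilute stock: 12.2 mM × 3620 mL ÷ 783 mM = 56.40 mL
sodium succinate: 6.82 g/L × 3.62 L = 24.69 g
nickel chloride hexahydrate: 16.7 mg/L × 3.62 L = 60.45 mg

carbenicillin 42.09 mL; magnesium chloride 56.40 mL; sodium succinate 24.69 g; nickel chloride hexahydrate 60.45 mg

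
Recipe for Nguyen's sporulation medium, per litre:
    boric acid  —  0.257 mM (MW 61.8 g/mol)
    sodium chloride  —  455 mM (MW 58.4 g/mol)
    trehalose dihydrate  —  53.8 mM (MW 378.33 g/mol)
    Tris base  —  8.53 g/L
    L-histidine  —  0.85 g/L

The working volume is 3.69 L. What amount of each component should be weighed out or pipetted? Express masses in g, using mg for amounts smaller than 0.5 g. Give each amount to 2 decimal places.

boric acid 58.61 mg; sodium chloride 98.05 g; trehalose dihydrate 75.11 g; Tris base 31.48 g; L-histidine 3.14 g

Scale factor relative to 1 L: 3.69.
boric acid: 0.257 mmol/L × 61.8 mg/mmol × 3.69 L = 58.61 mg
sodium chloride: 455 mmol/L × 58.4 g/mol × 3.69 L ÷ 1000 = 98.05 g
trehalose dihydrate: 53.8 mmol/L × 378.33 g/mol × 3.69 L ÷ 1000 = 75.11 g
Tris base: 8.53 g/L × 3.69 L = 31.48 g
L-histidine: 0.85 g/L × 3.69 L = 3.14 g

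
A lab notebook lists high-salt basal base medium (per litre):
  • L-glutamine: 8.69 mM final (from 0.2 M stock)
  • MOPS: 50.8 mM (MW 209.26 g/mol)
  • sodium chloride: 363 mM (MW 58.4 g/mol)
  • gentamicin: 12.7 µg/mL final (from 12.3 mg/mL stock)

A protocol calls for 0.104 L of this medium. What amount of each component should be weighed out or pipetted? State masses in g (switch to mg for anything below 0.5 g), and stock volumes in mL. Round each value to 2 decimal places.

Scale factor relative to 1 L: 0.104.
L-glutamine: C1V1 = C2V2 → 8.69 mM × 104 mL ÷ 200 mM = 4.52 mL
MOPS: 50.8 mmol/L × 209.26 g/mol × 0.104 L ÷ 1000 = 1.11 g
sodium chloride: 363 mmol/L × 58.4 g/mol × 0.104 L ÷ 1000 = 2.20 g
gentamicin: V = C2·V2/C1 = 12.7 µg/mL × 104 mL ÷ 12300 µg/mL = 0.11 mL

L-glutamine 4.52 mL; MOPS 1.11 g; sodium chloride 2.20 g; gentamicin 0.11 mL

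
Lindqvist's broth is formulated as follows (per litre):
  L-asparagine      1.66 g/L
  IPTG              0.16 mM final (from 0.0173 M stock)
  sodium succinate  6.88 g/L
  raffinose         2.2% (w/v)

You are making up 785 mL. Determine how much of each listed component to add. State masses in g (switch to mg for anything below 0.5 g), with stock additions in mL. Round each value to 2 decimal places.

L-asparagine 1.30 g; IPTG 7.26 mL; sodium succinate 5.40 g; raffinose 17.27 g

Scale factor relative to 1 L: 0.785.
L-asparagine: 1.66 g/L × 0.785 L = 1.30 g
IPTG: V = C2·V2/C1 = 0.16 mM × 785 mL ÷ 17.3 mM = 7.26 mL
sodium succinate: 6.88 g/L × 0.785 L = 5.40 g
raffinose: 2.2 g per 100 mL × 785 mL ÷ 100 = 17.27 g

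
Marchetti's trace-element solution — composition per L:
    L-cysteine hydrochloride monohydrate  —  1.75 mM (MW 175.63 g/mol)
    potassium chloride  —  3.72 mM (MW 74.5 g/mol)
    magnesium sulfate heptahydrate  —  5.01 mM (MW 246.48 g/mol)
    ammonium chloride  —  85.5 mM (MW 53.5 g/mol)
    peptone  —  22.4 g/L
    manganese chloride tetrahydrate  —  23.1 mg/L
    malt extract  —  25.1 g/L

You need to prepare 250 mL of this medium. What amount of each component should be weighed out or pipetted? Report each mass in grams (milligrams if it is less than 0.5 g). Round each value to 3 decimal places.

L-cysteine hydrochloride monohydrate 76.838 mg; potassium chloride 69.285 mg; magnesium sulfate heptahydrate 308.716 mg; ammonium chloride 1.144 g; peptone 5.600 g; manganese chloride tetrahydrate 5.775 mg; malt extract 6.275 g

Scale factor relative to 1 L: 0.25.
L-cysteine hydrochloride monohydrate: 1.75 mmol/L × 175.63 mg/mmol × 0.25 L = 76.838 mg
potassium chloride: 3.72 mmol/L × 74.5 mg/mmol × 0.25 L = 69.285 mg
magnesium sulfate heptahydrate: 5.01 mmol/L × 246.48 mg/mmol × 0.25 L = 308.716 mg
ammonium chloride: 85.5 mmol/L × 53.5 g/mol × 0.25 L ÷ 1000 = 1.144 g
peptone: 22.4 g/L × 0.25 L = 5.600 g
manganese chloride tetrahydrate: 23.1 mg/L × 0.25 L = 5.775 mg
malt extract: 25.1 g/L × 0.25 L = 6.275 g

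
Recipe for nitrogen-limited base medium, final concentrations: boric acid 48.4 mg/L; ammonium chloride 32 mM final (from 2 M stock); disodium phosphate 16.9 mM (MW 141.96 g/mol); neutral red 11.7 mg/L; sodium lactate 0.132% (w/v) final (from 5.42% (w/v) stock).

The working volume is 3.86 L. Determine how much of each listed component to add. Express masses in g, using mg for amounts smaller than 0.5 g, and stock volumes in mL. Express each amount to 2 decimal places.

Working volume: 3.86 L.
boric acid: 48.4 mg/L × 3.86 L = 186.82 mg
ammonium chloride: V = C2·V2/C1 = 32 mM × 3860 mL ÷ 2000 mM = 61.76 mL
disodium phosphate: 16.9 mmol/L × 141.96 g/mol × 3.86 L ÷ 1000 = 9.26 g
neutral red: 11.7 mg/L × 3.86 L = 45.16 mg
sodium lactate: dilute stock: 0.132% ÷ 5.42% × 3860 mL = 94.01 mL

boric acid 186.82 mg; ammonium chloride 61.76 mL; disodium phosphate 9.26 g; neutral red 45.16 mg; sodium lactate 94.01 mL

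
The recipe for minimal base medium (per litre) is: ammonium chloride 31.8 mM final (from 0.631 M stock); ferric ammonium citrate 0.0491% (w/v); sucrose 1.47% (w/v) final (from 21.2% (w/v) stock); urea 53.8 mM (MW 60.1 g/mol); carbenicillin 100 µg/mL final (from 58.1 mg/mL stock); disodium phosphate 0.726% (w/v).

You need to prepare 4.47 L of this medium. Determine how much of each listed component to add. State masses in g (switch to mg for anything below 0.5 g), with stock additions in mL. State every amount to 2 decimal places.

Working volume: 4.47 L.
ammonium chloride: V = C2·V2/C1 = 31.8 mM × 4470 mL ÷ 631 mM = 225.27 mL
ferric ammonium citrate: 0.0491% w/v = 0.491 g/L → 0.491 × 4.47 L = 2.19 g
sucrose: C1V1 = C2V2 → 1.47% ÷ 21.2% × 4470 mL = 309.95 mL
urea: 53.8 mmol/L × 60.1 g/mol × 4.47 L ÷ 1000 = 14.45 g
carbenicillin: dilute stock: 100 µg/mL × 4470 mL ÷ 58100 µg/mL = 7.69 mL
disodium phosphate: 0.726 g per 100 mL × 4470 mL ÷ 100 = 32.45 g

ammonium chloride 225.27 mL; ferric ammonium citrate 2.19 g; sucrose 309.95 mL; urea 14.45 g; carbenicillin 7.69 mL; disodium phosphate 32.45 g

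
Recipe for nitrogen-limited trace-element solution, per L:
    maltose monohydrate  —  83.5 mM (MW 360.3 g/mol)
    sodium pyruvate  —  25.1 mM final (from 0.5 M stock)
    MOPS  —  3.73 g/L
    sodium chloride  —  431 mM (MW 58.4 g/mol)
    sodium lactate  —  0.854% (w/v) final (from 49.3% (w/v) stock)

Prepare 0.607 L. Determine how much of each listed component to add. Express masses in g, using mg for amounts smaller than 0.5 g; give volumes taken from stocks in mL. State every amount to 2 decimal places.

maltose monohydrate 18.26 g; sodium pyruvate 30.47 mL; MOPS 2.26 g; sodium chloride 15.28 g; sodium lactate 10.51 mL

Working volume: 0.607 L.
maltose monohydrate: 83.5 mmol/L × 360.3 g/mol × 0.607 L ÷ 1000 = 18.26 g
sodium pyruvate: V = C2·V2/C1 = 25.1 mM × 607 mL ÷ 500 mM = 30.47 mL
MOPS: 3.73 g/L × 0.607 L = 2.26 g
sodium chloride: 431 mmol/L × 58.4 g/mol × 0.607 L ÷ 1000 = 15.28 g
sodium lactate: dilute stock: 0.854% ÷ 49.3% × 607 mL = 10.51 mL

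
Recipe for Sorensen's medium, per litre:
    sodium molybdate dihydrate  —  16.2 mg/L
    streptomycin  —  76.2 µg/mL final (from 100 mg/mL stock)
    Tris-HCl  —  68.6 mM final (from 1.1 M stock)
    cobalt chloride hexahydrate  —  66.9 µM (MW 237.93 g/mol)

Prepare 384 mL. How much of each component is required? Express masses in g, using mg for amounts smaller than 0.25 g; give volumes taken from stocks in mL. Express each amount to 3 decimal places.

Scale factor relative to 1 L: 0.384.
sodium molybdate dihydrate: 16.2 mg/L × 0.384 L = 6.221 mg
streptomycin: C1V1 = C2V2 → 76.2 µg/mL × 384 mL ÷ 100000 µg/mL = 0.293 mL
Tris-HCl: C1V1 = C2V2 → 68.6 mM × 384 mL ÷ 1100 mM = 23.948 mL
cobalt chloride hexahydrate: 66.9 µmol/L × 237.93 g/mol × 0.384 L ÷ 1000 = 6.112 mg

sodium molybdate dihydrate 6.221 mg; streptomycin 0.293 mL; Tris-HCl 23.948 mL; cobalt chloride hexahydrate 6.112 mg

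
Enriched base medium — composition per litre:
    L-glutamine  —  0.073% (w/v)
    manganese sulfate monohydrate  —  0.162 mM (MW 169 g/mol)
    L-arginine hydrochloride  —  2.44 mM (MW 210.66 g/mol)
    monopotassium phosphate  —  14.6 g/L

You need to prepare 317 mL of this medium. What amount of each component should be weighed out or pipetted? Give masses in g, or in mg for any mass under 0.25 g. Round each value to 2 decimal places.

Target volume = 317 mL = 0.317 L.
L-glutamine: 0.073 g per 100 mL × 317 mL ÷ 100 = 0.23141 g = 231.41 mg
manganese sulfate monohydrate: 0.162 mmol/L × 169 mg/mmol × 0.317 L = 8.68 mg
L-arginine hydrochloride: 2.44 mmol/L × 210.66 mg/mmol × 0.317 L = 162.94 mg
monopotassium phosphate: 14.6 g/L × 0.317 L = 4.63 g

L-glutamine 231.41 mg; manganese sulfate monohydrate 8.68 mg; L-arginine hydrochloride 162.94 mg; monopotassium phosphate 4.63 g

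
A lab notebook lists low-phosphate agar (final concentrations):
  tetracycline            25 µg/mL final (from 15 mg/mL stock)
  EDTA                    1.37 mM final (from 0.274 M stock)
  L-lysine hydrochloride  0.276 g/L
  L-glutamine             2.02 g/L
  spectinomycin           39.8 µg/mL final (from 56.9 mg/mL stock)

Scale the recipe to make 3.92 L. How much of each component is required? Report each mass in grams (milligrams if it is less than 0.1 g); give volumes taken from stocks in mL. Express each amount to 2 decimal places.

tetracycline 6.53 mL; EDTA 19.60 mL; L-lysine hydrochloride 1.08 g; L-glutamine 7.92 g; spectinomycin 2.74 mL

Working volume: 3.92 L.
tetracycline: dilute stock: 25 µg/mL × 3920 mL ÷ 15000 µg/mL = 6.53 mL
EDTA: dilute stock: 1.37 mM × 3920 mL ÷ 274 mM = 19.60 mL
L-lysine hydrochloride: 0.276 g/L × 3.92 L = 1.08 g
L-glutamine: 2.02 g/L × 3.92 L = 7.92 g
spectinomycin: V = C2·V2/C1 = 39.8 µg/mL × 3920 mL ÷ 56900 µg/mL = 2.74 mL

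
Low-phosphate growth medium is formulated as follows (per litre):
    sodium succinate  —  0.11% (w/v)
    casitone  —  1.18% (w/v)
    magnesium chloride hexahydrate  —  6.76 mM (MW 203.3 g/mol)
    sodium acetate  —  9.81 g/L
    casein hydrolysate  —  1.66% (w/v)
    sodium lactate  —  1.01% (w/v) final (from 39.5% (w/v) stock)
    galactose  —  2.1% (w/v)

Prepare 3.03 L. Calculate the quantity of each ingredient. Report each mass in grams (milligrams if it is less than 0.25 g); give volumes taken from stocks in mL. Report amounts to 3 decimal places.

sodium succinate 3.333 g; casitone 35.754 g; magnesium chloride hexahydrate 4.164 g; sodium acetate 29.724 g; casein hydrolysate 50.298 g; sodium lactate 77.476 mL; galactose 63.630 g

Working volume: 3.03 L.
sodium succinate: 0.11% w/v = 1.1 g/L → 1.1 × 3.03 L = 3.333 g
casitone: 1.18% w/v = 11.8 g/L → 11.8 × 3.03 L = 35.754 g
magnesium chloride hexahydrate: 6.76 mmol/L × 203.3 g/mol × 3.03 L ÷ 1000 = 4.164 g
sodium acetate: 9.81 g/L × 3.03 L = 29.724 g
casein hydrolysate: 1.66% w/v = 16.6 g/L → 16.6 × 3.03 L = 50.298 g
sodium lactate: C1V1 = C2V2 → 1.01% ÷ 39.5% × 3030 mL = 77.476 mL
galactose: 2.1% w/v = 21 g/L → 21 × 3.03 L = 63.630 g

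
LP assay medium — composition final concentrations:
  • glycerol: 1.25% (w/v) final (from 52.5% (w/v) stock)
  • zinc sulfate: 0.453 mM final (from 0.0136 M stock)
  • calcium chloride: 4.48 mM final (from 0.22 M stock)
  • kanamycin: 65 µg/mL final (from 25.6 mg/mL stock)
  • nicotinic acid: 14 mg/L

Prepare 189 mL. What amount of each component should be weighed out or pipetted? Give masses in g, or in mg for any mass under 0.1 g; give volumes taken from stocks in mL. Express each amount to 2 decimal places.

Working volume: 189 mL = 0.189 L.
glycerol: V = C2·V2/C1 = 1.25% ÷ 52.5% × 189 mL = 4.50 mL
zinc sulfate: V = C2·V2/C1 = 0.453 mM × 189 mL ÷ 13.6 mM = 6.30 mL
calcium chloride: dilute stock: 4.48 mM × 189 mL ÷ 220 mM = 3.85 mL
kanamycin: C1V1 = C2V2 → 65 µg/mL × 189 mL ÷ 25600 µg/mL = 0.48 mL
nicotinic acid: 14 mg/L × 0.189 L = 2.65 mg

glycerol 4.50 mL; zinc sulfate 6.30 mL; calcium chloride 3.85 mL; kanamycin 0.48 mL; nicotinic acid 2.65 mg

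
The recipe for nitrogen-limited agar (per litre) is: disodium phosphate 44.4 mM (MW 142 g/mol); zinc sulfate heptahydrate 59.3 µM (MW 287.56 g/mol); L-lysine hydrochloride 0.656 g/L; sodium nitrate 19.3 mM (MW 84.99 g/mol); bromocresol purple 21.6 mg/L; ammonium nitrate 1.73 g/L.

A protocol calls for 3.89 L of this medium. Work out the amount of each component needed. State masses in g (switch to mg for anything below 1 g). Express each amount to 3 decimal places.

disodium phosphate 24.526 g; zinc sulfate heptahydrate 66.333 mg; L-lysine hydrochloride 2.552 g; sodium nitrate 6.381 g; bromocresol purple 84.024 mg; ammonium nitrate 6.730 g

Scale factor relative to 1 L: 3.89.
disodium phosphate: 44.4 mmol/L × 142 g/mol × 3.89 L ÷ 1000 = 24.526 g
zinc sulfate heptahydrate: 59.3 µmol/L × 287.56 g/mol × 3.89 L ÷ 1000 = 66.333 mg
L-lysine hydrochloride: 0.656 g/L × 3.89 L = 2.552 g
sodium nitrate: 19.3 mmol/L × 84.99 g/mol × 3.89 L ÷ 1000 = 6.381 g
bromocresol purple: 21.6 mg/L × 3.89 L = 84.024 mg
ammonium nitrate: 1.73 g/L × 3.89 L = 6.730 g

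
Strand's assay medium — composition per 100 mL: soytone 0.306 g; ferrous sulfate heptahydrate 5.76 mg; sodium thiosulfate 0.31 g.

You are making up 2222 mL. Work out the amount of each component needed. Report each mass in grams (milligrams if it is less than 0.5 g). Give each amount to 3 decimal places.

soytone 6.799 g; ferrous sulfate heptahydrate 127.987 mg; sodium thiosulfate 6.888 g

Ratio of target to recipe volume: 2222 / 100 = 22.22.
soytone: 0.306 g × (2222 mL / 100 mL) = 6.799 g
ferrous sulfate heptahydrate: 5.76 mg × (2222 mL / 100 mL) = 127.987 mg
sodium thiosulfate: 0.31 g × (2222 mL / 100 mL) = 6.888 g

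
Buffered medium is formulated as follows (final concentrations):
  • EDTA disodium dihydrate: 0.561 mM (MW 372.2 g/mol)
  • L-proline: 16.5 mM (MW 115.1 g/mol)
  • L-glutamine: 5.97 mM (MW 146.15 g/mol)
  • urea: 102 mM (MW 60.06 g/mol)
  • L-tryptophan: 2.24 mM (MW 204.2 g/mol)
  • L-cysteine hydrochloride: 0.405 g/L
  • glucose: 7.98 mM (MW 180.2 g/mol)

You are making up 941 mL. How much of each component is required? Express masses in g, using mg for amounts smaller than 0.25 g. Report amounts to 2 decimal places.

EDTA disodium dihydrate 196.48 mg; L-proline 1.79 g; L-glutamine 0.82 g; urea 5.76 g; L-tryptophan 0.43 g; L-cysteine hydrochloride 0.38 g; glucose 1.35 g

Target volume = 941 mL = 0.941 L.
EDTA disodium dihydrate: 0.561 mmol/L × 372.2 mg/mmol × 0.941 L = 196.48 mg
L-proline: 16.5 mmol/L × 115.1 g/mol × 0.941 L ÷ 1000 = 1.79 g
L-glutamine: 5.97 mmol/L × 146.15 g/mol × 0.941 L ÷ 1000 = 0.82 g
urea: 102 mmol/L × 60.06 g/mol × 0.941 L ÷ 1000 = 5.76 g
L-tryptophan: 2.24 mmol/L × 204.2 g/mol × 0.941 L ÷ 1000 = 0.43 g
L-cysteine hydrochloride: 0.405 g/L × 0.941 L = 0.38 g
glucose: 7.98 mmol/L × 180.2 g/mol × 0.941 L ÷ 1000 = 1.35 g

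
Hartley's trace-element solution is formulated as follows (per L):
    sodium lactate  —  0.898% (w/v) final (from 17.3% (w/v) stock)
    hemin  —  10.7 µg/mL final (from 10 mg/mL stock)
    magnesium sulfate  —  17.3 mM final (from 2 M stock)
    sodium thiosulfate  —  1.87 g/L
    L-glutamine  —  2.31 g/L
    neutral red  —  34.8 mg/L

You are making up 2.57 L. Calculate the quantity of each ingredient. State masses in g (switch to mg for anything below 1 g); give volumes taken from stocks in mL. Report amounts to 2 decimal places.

sodium lactate 133.40 mL; hemin 2.75 mL; magnesium sulfate 22.23 mL; sodium thiosulfate 4.81 g; L-glutamine 5.94 g; neutral red 89.44 mg

Scale factor relative to 1 L: 2.57.
sodium lactate: dilute stock: 0.898% ÷ 17.3% × 2570 mL = 133.40 mL
hemin: V = C2·V2/C1 = 10.7 µg/mL × 2570 mL ÷ 10000 µg/mL = 2.75 mL
magnesium sulfate: C1V1 = C2V2 → 17.3 mM × 2570 mL ÷ 2000 mM = 22.23 mL
sodium thiosulfate: 1.87 g/L × 2.57 L = 4.81 g
L-glutamine: 2.31 g/L × 2.57 L = 5.94 g
neutral red: 34.8 mg/L × 2.57 L = 89.44 mg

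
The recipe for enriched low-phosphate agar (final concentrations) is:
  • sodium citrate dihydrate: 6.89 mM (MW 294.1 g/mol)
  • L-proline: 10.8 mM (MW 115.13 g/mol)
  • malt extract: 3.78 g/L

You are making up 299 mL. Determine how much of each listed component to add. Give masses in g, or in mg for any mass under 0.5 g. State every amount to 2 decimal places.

Working volume: 299 mL = 0.299 L.
sodium citrate dihydrate: 6.89 mmol/L × 294.1 g/mol × 0.299 L ÷ 1000 = 0.61 g
L-proline: 10.8 mmol/L × 115.13 mg/mmol × 0.299 L = 371.78 mg
malt extract: 3.78 g/L × 0.299 L = 1.13 g

sodium citrate dihydrate 0.61 g; L-proline 371.78 mg; malt extract 1.13 g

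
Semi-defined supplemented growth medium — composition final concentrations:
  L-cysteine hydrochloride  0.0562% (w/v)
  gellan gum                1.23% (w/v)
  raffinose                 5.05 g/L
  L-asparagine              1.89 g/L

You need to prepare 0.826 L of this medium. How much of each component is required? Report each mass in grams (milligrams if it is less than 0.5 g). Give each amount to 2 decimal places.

L-cysteine hydrochloride 464.21 mg; gellan gum 10.16 g; raffinose 4.17 g; L-asparagine 1.56 g

Scale factor relative to 1 L: 0.826.
L-cysteine hydrochloride: 0.0562% w/v = 0.562 g/L → 0.562 × 0.826 L = 0.464212 g = 464.21 mg
gellan gum: 1.23% w/v = 12.3 g/L → 12.3 × 0.826 L = 10.16 g
raffinose: 5.05 g/L × 0.826 L = 4.17 g
L-asparagine: 1.89 g/L × 0.826 L = 1.56 g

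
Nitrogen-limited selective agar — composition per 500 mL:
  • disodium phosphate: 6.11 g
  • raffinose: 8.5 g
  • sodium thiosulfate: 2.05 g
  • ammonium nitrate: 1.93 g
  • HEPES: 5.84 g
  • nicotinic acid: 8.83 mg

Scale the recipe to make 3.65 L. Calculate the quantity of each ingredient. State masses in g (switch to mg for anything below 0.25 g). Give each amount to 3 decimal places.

disodium phosphate 44.603 g; raffinose 62.050 g; sodium thiosulfate 14.965 g; ammonium nitrate 14.089 g; HEPES 42.632 g; nicotinic acid 64.459 mg

Scale factor = 3650 mL / 500 mL = 7.3.
disodium phosphate: 6.11 g × (3650 mL / 500 mL) = 44.603 g
raffinose: 8.5 g × (3650 mL / 500 mL) = 62.050 g
sodium thiosulfate: 2.05 g × (3650 mL / 500 mL) = 14.965 g
ammonium nitrate: 1.93 g × (3650 mL / 500 mL) = 14.089 g
HEPES: 5.84 g × (3650 mL / 500 mL) = 42.632 g
nicotinic acid: 8.83 mg × (3650 mL / 500 mL) = 64.459 mg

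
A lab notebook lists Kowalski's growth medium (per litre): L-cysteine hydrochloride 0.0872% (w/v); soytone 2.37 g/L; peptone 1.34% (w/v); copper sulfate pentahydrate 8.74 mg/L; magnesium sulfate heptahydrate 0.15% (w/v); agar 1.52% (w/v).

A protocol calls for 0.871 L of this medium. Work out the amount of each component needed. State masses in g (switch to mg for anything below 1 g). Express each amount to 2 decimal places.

Scale factor relative to 1 L: 0.871.
L-cysteine hydrochloride: 0.0872% w/v = 0.872 g/L → 0.872 × 0.871 L = 0.759512 g = 759.51 mg
soytone: 2.37 g/L × 0.871 L = 2.06 g
peptone: 1.34% w/v = 13.4 g/L → 13.4 × 0.871 L = 11.67 g
copper sulfate pentahydrate: 8.74 mg/L × 0.871 L = 7.61 mg
magnesium sulfate heptahydrate: 0.15% w/v = 1.5 g/L → 1.5 × 0.871 L = 1.31 g
agar: 1.52% w/v = 15.2 g/L → 15.2 × 0.871 L = 13.24 g

L-cysteine hydrochloride 759.51 mg; soytone 2.06 g; peptone 11.67 g; copper sulfate pentahydrate 7.61 mg; magnesium sulfate heptahydrate 1.31 g; agar 13.24 g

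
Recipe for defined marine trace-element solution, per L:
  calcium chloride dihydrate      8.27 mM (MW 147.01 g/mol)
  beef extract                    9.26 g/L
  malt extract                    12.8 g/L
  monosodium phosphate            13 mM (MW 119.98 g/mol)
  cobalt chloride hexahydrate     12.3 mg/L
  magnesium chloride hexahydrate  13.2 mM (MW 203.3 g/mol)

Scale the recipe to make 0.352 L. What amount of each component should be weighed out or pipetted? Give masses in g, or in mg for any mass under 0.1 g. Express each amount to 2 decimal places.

Working volume: 0.352 L.
calcium chloride dihydrate: 8.27 mmol/L × 147.01 g/mol × 0.352 L ÷ 1000 = 0.43 g
beef extract: 9.26 g/L × 0.352 L = 3.26 g
malt extract: 12.8 g/L × 0.352 L = 4.51 g
monosodium phosphate: 13 mmol/L × 119.98 g/mol × 0.352 L ÷ 1000 = 0.55 g
cobalt chloride hexahydrate: 12.3 mg/L × 0.352 L = 4.33 mg
magnesium chloride hexahydrate: 13.2 mmol/L × 203.3 g/mol × 0.352 L ÷ 1000 = 0.94 g

calcium chloride dihydrate 0.43 g; beef extract 3.26 g; malt extract 4.51 g; monosodium phosphate 0.55 g; cobalt chloride hexahydrate 4.33 mg; magnesium chloride hexahydrate 0.94 g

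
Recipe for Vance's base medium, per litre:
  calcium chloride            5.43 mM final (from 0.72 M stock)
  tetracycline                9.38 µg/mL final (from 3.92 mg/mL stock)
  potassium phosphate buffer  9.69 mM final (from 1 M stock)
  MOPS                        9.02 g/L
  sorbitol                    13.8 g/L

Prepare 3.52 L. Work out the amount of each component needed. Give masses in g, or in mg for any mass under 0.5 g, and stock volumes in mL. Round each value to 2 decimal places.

calcium chloride 26.55 mL; tetracycline 8.42 mL; potassium phosphate buffer 34.11 mL; MOPS 31.75 g; sorbitol 48.58 g

Working volume: 3.52 L.
calcium chloride: dilute stock: 5.43 mM × 3520 mL ÷ 720 mM = 26.55 mL
tetracycline: V = C2·V2/C1 = 9.38 µg/mL × 3520 mL ÷ 3920 µg/mL = 8.42 mL
potassium phosphate buffer: dilute stock: 9.69 mM × 3520 mL ÷ 1000 mM = 34.11 mL
MOPS: 9.02 g/L × 3.52 L = 31.75 g
sorbitol: 13.8 g/L × 3.52 L = 48.58 g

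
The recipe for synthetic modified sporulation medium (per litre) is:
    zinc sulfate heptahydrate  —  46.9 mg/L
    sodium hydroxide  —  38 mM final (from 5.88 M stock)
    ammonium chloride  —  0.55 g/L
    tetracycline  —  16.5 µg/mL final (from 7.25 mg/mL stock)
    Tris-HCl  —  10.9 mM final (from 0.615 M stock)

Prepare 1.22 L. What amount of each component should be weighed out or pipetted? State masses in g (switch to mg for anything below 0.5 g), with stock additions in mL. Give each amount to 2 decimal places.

zinc sulfate heptahydrate 57.22 mg; sodium hydroxide 7.88 mL; ammonium chloride 0.67 g; tetracycline 2.78 mL; Tris-HCl 21.62 mL

Working volume: 1.22 L.
zinc sulfate heptahydrate: 46.9 mg/L × 1.22 L = 57.22 mg
sodium hydroxide: dilute stock: 38 mM × 1220 mL ÷ 5880 mM = 7.88 mL
ammonium chloride: 0.55 g/L × 1.22 L = 0.67 g
tetracycline: dilute stock: 16.5 µg/mL × 1220 mL ÷ 7250 µg/mL = 2.78 mL
Tris-HCl: C1V1 = C2V2 → 10.9 mM × 1220 mL ÷ 615 mM = 21.62 mL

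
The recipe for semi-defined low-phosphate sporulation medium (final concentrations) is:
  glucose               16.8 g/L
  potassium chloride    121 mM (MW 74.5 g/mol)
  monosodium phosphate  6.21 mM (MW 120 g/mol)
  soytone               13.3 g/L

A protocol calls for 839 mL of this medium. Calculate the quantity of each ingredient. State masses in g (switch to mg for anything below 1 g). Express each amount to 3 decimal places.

glucose 14.095 g; potassium chloride 7.563 g; monosodium phosphate 625.223 mg; soytone 11.159 g

Scale factor relative to 1 L: 0.839.
glucose: 16.8 g/L × 0.839 L = 14.095 g
potassium chloride: 121 mmol/L × 74.5 g/mol × 0.839 L ÷ 1000 = 7.563 g
monosodium phosphate: 6.21 mmol/L × 120 mg/mmol × 0.839 L = 625.223 mg
soytone: 13.3 g/L × 0.839 L = 11.159 g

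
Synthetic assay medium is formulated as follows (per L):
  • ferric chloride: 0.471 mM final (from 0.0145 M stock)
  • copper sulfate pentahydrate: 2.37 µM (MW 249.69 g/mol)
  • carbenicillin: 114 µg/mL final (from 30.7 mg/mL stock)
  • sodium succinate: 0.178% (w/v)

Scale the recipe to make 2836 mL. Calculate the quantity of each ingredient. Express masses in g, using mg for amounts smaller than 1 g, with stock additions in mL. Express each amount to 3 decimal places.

ferric chloride 92.121 mL; copper sulfate pentahydrate 1.678 mg; carbenicillin 10.531 mL; sodium succinate 5.048 g

Scale factor relative to 1 L: 2.836.
ferric chloride: V = C2·V2/C1 = 0.471 mM × 2836 mL ÷ 14.5 mM = 92.121 mL
copper sulfate pentahydrate: 2.37 µmol/L × 249.69 g/mol × 2.836 L ÷ 1000 = 1.678 mg
carbenicillin: V = C2·V2/C1 = 114 µg/mL × 2836 mL ÷ 30700 µg/mL = 10.531 mL
sodium succinate: 0.178 g per 100 mL × 2836 mL ÷ 100 = 5.048 g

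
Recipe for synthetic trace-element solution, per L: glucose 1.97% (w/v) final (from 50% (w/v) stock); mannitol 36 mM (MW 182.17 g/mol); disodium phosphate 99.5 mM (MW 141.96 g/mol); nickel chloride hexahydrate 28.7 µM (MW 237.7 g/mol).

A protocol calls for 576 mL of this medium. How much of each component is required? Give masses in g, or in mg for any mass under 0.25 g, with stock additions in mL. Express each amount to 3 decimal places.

Target volume = 576 mL = 0.576 L.
glucose: dilute stock: 1.97% ÷ 50% × 576 mL = 22.694 mL
mannitol: 36 mmol/L × 182.17 g/mol × 0.576 L ÷ 1000 = 3.777 g
disodium phosphate: 99.5 mmol/L × 141.96 g/mol × 0.576 L ÷ 1000 = 8.136 g
nickel chloride hexahydrate: 28.7 µmol/L × 237.7 g/mol × 0.576 L ÷ 1000 = 3.929 mg

glucose 22.694 mL; mannitol 3.777 g; disodium phosphate 8.136 g; nickel chloride hexahydrate 3.929 mg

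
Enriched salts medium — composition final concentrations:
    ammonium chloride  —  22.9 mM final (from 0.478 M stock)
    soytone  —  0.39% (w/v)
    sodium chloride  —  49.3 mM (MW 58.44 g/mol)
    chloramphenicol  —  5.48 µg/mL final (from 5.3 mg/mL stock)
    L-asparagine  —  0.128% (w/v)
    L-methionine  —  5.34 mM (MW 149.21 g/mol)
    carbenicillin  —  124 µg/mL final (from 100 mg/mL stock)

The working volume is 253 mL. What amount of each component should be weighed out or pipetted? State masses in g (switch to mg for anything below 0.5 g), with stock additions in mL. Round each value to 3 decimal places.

Scale factor relative to 1 L: 0.253.
ammonium chloride: dilute stock: 22.9 mM × 253 mL ÷ 478 mM = 12.121 mL
soytone: 0.39% w/v = 3.9 g/L → 3.9 × 0.253 L = 0.987 g
sodium chloride: 49.3 mmol/L × 58.44 g/mol × 0.253 L ÷ 1000 = 0.729 g
chloramphenicol: dilute stock: 5.48 µg/mL × 253 mL ÷ 5300 µg/mL = 0.262 mL
L-asparagine: 0.128% w/v = 1.28 g/L → 1.28 × 0.253 L = 0.32384 g = 323.840 mg
L-methionine: 5.34 mmol/L × 149.21 mg/mmol × 0.253 L = 201.586 mg
carbenicillin: C1V1 = C2V2 → 124 µg/mL × 253 mL ÷ 100000 µg/mL = 0.314 mL

ammonium chloride 12.121 mL; soytone 0.987 g; sodium chloride 0.729 g; chloramphenicol 0.262 mL; L-asparagine 323.840 mg; L-methionine 201.586 mg; carbenicillin 0.314 mL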